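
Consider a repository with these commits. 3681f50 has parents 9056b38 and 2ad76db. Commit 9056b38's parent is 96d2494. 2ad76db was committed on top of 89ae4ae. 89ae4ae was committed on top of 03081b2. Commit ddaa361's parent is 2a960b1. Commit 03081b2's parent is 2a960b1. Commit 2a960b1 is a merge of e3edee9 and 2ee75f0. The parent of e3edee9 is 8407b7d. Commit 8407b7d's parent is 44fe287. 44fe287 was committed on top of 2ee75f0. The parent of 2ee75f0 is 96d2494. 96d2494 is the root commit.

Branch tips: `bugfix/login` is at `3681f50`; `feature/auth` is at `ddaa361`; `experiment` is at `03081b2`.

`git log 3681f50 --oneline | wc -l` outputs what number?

11

Walking parent pointers from 3681f50: reachable set = {03081b2, 2a960b1, 2ad76db, 2ee75f0, 3681f50, 44fe287, 8407b7d, 89ae4ae, 9056b38, 96d2494, e3edee9}.
That is 11 commits.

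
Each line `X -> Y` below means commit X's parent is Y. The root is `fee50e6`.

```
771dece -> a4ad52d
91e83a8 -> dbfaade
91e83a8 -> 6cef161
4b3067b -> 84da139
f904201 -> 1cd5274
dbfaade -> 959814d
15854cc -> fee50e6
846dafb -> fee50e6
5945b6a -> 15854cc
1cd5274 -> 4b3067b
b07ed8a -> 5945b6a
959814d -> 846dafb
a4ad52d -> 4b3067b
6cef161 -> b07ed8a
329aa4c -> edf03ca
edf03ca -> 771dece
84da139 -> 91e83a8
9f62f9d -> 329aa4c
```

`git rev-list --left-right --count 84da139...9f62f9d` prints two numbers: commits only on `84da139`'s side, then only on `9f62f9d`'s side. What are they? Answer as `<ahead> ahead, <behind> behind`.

0 ahead, 6 behind

Reachable from 84da139: {15854cc, 5945b6a, 6cef161, 846dafb, 84da139, 91e83a8, 959814d, b07ed8a, dbfaade, fee50e6}.
Reachable from 9f62f9d: {15854cc, 329aa4c, 4b3067b, 5945b6a, 6cef161, 771dece, 846dafb, 84da139, 91e83a8, 959814d, 9f62f9d, a4ad52d, b07ed8a, dbfaade, edf03ca, fee50e6}.
Only in 84da139's history (ahead): {} — 0.
Only in 9f62f9d's history (behind): {329aa4c, 4b3067b, 771dece, 9f62f9d, a4ad52d, edf03ca} — 6.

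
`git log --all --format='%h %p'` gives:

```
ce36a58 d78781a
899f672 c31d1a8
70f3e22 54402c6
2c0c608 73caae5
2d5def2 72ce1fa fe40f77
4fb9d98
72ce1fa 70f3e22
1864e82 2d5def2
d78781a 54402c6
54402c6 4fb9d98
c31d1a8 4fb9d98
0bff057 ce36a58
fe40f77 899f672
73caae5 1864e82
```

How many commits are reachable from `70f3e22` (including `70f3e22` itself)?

Walking parent pointers from 70f3e22: reachable set = {4fb9d98, 54402c6, 70f3e22}.
That is 3 commits.

3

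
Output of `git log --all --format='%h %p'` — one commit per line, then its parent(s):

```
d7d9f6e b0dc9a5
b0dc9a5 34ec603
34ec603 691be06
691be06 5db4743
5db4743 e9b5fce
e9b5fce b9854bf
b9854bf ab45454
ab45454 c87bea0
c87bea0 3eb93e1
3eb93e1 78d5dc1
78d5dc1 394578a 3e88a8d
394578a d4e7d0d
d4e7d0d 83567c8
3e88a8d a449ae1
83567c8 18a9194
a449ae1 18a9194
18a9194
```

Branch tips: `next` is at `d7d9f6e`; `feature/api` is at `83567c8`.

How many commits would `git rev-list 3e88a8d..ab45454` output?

Reachable from ab45454: {18a9194, 394578a, 3e88a8d, 3eb93e1, 78d5dc1, 83567c8, a449ae1, ab45454, c87bea0, d4e7d0d}.
Reachable from 3e88a8d: {18a9194, 3e88a8d, a449ae1}.
In ab45454's history but not 3e88a8d's: {394578a, 3eb93e1, 78d5dc1, 83567c8, ab45454, c87bea0, d4e7d0d} — 7 commits.

7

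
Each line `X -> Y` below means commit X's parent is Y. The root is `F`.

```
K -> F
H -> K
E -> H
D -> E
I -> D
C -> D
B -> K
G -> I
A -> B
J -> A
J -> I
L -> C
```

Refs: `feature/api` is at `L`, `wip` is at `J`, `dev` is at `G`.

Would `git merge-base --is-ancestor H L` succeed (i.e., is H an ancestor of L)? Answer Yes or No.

Yes

Ancestors of L (commits reachable by following parents): {C, D, E, F, H, K, L}.
H is in that set, so it is an ancestor of L.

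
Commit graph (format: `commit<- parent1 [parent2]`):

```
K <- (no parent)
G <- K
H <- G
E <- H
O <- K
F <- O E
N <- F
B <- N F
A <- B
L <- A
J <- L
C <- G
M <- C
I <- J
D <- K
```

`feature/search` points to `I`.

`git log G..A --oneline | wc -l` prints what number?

Reachable from A: {A, B, E, F, G, H, K, N, O}.
Reachable from G: {G, K}.
In A's history but not G's: {A, B, E, F, H, N, O} — 7 commits.

7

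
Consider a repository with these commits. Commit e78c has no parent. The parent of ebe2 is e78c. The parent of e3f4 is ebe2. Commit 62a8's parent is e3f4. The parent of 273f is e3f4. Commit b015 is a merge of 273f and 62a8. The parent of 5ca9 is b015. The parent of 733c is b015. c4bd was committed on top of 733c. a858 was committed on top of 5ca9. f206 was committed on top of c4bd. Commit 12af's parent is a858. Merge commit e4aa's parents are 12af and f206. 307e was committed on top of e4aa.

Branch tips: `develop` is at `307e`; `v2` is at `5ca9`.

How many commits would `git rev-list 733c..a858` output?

Reachable from a858: {273f, 5ca9, 62a8, a858, b015, e3f4, e78c, ebe2}.
Reachable from 733c: {273f, 62a8, 733c, b015, e3f4, e78c, ebe2}.
In a858's history but not 733c's: {5ca9, a858} — 2 commits.

2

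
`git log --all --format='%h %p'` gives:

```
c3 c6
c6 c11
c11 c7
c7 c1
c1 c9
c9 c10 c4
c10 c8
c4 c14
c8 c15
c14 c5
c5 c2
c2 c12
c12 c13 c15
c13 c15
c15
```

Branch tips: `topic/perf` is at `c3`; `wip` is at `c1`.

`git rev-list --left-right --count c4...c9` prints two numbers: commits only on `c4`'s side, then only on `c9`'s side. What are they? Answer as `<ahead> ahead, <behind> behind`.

Reachable from c4: {c12, c13, c14, c15, c2, c4, c5}.
Reachable from c9: {c10, c12, c13, c14, c15, c2, c4, c5, c8, c9}.
Only in c4's history (ahead): {} — 0.
Only in c9's history (behind): {c10, c8, c9} — 3.

0 ahead, 3 behind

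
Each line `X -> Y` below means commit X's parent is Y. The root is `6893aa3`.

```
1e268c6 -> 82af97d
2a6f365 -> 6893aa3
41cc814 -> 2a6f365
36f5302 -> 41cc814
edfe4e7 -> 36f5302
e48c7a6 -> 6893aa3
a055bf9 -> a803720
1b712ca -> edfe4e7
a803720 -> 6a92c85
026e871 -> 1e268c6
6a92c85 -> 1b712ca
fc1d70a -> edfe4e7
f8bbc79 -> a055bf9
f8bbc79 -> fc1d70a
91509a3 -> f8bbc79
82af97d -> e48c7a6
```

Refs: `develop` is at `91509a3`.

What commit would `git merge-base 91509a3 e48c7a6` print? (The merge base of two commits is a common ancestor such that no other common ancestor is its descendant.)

Ancestors of 91509a3: {1b712ca, 2a6f365, 36f5302, 41cc814, 6893aa3, 6a92c85, 91509a3, a055bf9, a803720, edfe4e7, f8bbc79, fc1d70a}.
Ancestors of e48c7a6: {6893aa3, e48c7a6}.
Common ancestors: {6893aa3}.
The only common ancestor is 6893aa3, so it is the merge base.

6893aa3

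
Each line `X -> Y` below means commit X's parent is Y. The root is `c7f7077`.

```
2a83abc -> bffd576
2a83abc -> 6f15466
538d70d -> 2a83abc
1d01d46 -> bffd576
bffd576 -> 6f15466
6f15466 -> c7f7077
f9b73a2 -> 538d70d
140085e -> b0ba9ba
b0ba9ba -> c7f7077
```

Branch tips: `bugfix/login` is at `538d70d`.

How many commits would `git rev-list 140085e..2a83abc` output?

Reachable from 2a83abc: {2a83abc, 6f15466, bffd576, c7f7077}.
Reachable from 140085e: {140085e, b0ba9ba, c7f7077}.
In 2a83abc's history but not 140085e's: {2a83abc, 6f15466, bffd576} — 3 commits.

3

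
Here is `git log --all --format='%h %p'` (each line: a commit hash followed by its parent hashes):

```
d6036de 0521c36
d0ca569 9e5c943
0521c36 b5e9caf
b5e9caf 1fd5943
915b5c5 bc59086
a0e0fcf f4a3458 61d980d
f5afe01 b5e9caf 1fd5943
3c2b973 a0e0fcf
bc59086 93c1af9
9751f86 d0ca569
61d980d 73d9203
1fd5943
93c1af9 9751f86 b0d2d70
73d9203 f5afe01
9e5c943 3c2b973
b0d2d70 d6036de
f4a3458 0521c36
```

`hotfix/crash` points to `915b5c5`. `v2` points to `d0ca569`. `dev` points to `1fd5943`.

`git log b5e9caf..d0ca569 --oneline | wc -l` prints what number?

9

Reachable from d0ca569: {0521c36, 1fd5943, 3c2b973, 61d980d, 73d9203, 9e5c943, a0e0fcf, b5e9caf, d0ca569, f4a3458, f5afe01}.
Reachable from b5e9caf: {1fd5943, b5e9caf}.
In d0ca569's history but not b5e9caf's: {0521c36, 3c2b973, 61d980d, 73d9203, 9e5c943, a0e0fcf, d0ca569, f4a3458, f5afe01} — 9 commits.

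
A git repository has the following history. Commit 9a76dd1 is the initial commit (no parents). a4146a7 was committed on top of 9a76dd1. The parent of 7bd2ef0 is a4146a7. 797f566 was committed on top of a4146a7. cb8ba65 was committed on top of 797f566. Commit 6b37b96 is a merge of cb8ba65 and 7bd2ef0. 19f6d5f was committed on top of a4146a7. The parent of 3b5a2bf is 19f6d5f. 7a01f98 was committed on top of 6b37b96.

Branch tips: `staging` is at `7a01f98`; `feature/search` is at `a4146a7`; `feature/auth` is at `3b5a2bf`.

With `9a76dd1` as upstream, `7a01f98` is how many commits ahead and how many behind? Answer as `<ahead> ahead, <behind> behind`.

Reachable from 7a01f98: {6b37b96, 797f566, 7a01f98, 7bd2ef0, 9a76dd1, a4146a7, cb8ba65}.
Reachable from 9a76dd1: {9a76dd1}.
Only in 7a01f98's history (ahead): {6b37b96, 797f566, 7a01f98, 7bd2ef0, a4146a7, cb8ba65} — 6.
Only in 9a76dd1's history (behind): {} — 0.

6 ahead, 0 behind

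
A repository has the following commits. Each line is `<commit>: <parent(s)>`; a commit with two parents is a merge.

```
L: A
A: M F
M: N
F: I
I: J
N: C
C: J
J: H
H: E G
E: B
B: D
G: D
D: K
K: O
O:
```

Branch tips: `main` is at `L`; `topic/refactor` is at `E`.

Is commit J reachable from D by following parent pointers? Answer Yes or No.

No

Ancestors of D: {D, K, O}.
J is not in that set, so it is not an ancestor of D.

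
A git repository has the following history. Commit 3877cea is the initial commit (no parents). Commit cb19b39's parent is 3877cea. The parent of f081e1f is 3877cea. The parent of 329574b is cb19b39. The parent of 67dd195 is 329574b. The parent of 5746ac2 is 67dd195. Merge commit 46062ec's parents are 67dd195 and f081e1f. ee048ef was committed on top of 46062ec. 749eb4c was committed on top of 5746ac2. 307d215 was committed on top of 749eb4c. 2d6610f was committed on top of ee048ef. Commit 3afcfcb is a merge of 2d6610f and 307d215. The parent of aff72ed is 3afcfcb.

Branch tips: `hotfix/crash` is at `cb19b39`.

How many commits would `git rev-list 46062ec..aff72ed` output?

Reachable from aff72ed: {2d6610f, 307d215, 329574b, 3877cea, 3afcfcb, 46062ec, 5746ac2, 67dd195, 749eb4c, aff72ed, cb19b39, ee048ef, f081e1f}.
Reachable from 46062ec: {329574b, 3877cea, 46062ec, 67dd195, cb19b39, f081e1f}.
In aff72ed's history but not 46062ec's: {2d6610f, 307d215, 3afcfcb, 5746ac2, 749eb4c, aff72ed, ee048ef} — 7 commits.

7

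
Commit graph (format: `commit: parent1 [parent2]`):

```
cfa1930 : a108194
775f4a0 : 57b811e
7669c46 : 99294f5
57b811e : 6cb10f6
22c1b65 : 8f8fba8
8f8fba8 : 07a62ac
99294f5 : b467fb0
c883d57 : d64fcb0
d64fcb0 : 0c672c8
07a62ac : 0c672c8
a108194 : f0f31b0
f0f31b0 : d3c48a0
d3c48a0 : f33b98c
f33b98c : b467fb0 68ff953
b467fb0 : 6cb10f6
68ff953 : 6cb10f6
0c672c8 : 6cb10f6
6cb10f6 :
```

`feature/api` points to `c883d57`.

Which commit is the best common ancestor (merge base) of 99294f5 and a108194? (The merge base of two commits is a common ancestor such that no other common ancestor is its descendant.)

Ancestors of 99294f5: {6cb10f6, 99294f5, b467fb0}.
Ancestors of a108194: {68ff953, 6cb10f6, a108194, b467fb0, d3c48a0, f0f31b0, f33b98c}.
Common ancestors: {6cb10f6, b467fb0}.
Among these, b467fb0 is not an ancestor of any other common ancestor — it is the merge base.

b467fb0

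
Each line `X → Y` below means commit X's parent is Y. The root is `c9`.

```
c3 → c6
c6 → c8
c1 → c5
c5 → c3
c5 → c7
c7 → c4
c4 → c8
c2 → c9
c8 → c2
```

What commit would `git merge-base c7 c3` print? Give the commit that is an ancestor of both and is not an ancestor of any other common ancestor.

c8

Ancestors of c7: {c2, c4, c7, c8, c9}.
Ancestors of c3: {c2, c3, c6, c8, c9}.
Common ancestors: {c2, c8, c9}.
Among these, c8 is not an ancestor of any other common ancestor — it is the merge base.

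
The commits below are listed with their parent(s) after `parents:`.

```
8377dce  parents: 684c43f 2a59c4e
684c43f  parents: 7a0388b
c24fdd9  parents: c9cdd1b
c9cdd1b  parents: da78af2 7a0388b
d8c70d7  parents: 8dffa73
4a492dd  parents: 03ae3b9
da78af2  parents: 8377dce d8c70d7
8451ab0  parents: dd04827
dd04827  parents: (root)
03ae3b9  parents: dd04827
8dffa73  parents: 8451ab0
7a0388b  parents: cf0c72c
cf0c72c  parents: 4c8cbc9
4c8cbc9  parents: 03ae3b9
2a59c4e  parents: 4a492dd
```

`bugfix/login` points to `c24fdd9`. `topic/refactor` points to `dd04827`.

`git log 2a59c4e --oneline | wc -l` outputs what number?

Walking parent pointers from 2a59c4e: reachable set = {03ae3b9, 2a59c4e, 4a492dd, dd04827}.
That is 4 commits.

4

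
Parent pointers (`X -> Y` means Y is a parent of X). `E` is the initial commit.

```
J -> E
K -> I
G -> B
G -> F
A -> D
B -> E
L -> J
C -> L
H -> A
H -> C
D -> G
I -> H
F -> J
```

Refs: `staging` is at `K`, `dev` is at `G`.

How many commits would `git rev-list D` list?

6

Walking parent pointers from D: reachable set = {B, D, E, F, G, J}.
That is 6 commits.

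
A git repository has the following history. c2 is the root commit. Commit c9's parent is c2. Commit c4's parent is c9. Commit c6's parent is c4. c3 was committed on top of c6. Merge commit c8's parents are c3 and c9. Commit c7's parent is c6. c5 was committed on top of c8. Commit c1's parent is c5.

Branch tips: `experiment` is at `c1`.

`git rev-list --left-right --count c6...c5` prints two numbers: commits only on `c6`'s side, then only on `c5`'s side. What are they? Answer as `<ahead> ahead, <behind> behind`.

Reachable from c6: {c2, c4, c6, c9}.
Reachable from c5: {c2, c3, c4, c5, c6, c8, c9}.
Only in c6's history (ahead): {} — 0.
Only in c5's history (behind): {c3, c5, c8} — 3.

0 ahead, 3 behind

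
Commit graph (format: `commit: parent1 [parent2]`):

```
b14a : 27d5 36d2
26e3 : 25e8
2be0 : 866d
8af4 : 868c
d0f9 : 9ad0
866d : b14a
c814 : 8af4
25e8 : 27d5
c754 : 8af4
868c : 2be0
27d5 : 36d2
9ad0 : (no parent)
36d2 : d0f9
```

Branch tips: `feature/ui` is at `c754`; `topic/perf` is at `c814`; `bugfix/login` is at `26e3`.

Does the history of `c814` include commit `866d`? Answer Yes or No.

Ancestors of c814 (commits reachable by following parents): {27d5, 2be0, 36d2, 866d, 868c, 8af4, 9ad0, b14a, c814, d0f9}.
866d is in that set, so it is an ancestor of c814.

Yes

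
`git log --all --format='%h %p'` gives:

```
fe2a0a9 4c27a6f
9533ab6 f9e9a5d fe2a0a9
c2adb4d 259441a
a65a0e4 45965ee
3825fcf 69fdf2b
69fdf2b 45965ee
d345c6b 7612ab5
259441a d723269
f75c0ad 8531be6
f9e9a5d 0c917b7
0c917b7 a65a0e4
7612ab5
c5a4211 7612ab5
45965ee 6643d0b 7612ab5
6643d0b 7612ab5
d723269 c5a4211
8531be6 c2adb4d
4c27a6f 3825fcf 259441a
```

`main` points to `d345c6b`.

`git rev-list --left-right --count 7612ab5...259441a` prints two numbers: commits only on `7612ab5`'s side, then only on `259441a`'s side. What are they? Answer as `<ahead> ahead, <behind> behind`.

0 ahead, 3 behind

Reachable from 7612ab5: {7612ab5}.
Reachable from 259441a: {259441a, 7612ab5, c5a4211, d723269}.
Only in 7612ab5's history (ahead): {} — 0.
Only in 259441a's history (behind): {259441a, c5a4211, d723269} — 3.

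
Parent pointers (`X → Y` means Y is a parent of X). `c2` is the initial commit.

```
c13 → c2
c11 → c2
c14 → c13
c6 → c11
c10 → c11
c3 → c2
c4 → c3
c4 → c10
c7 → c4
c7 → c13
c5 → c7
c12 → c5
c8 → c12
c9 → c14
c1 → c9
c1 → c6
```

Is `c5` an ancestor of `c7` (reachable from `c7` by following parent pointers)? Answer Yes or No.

Ancestors of c7: {c10, c11, c13, c2, c3, c4, c7}.
c5 is not in that set, so it is not an ancestor of c7.

No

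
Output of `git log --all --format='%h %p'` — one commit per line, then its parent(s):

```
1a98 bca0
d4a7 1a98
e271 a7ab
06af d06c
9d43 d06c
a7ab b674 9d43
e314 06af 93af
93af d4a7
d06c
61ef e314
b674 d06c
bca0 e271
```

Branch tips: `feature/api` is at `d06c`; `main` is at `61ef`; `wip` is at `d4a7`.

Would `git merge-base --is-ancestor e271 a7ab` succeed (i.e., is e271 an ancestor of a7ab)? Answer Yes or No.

No

Ancestors of a7ab: {9d43, a7ab, b674, d06c}.
e271 is not in that set, so it is not an ancestor of a7ab.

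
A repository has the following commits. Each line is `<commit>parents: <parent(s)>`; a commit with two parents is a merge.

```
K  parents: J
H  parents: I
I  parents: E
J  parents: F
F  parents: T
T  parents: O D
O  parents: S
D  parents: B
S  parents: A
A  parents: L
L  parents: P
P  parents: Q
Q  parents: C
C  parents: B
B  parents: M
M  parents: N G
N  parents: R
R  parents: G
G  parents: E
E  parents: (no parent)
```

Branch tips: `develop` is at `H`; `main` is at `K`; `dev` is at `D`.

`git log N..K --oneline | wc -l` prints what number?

14

Reachable from K: {A, B, C, D, E, F, G, J, K, L, M, N, O, P, Q, R, S, T}.
Reachable from N: {E, G, N, R}.
In K's history but not N's: {A, B, C, D, F, J, K, L, M, O, P, Q, S, T} — 14 commits.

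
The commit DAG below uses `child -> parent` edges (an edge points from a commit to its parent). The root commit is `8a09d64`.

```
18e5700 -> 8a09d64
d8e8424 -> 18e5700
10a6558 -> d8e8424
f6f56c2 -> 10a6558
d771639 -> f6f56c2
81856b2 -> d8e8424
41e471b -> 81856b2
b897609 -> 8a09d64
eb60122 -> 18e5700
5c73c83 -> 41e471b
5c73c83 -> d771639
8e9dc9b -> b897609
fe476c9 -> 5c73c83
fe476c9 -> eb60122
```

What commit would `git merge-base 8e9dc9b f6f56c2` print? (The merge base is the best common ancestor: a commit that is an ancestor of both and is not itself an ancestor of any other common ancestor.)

8a09d64

Ancestors of 8e9dc9b: {8a09d64, 8e9dc9b, b897609}.
Ancestors of f6f56c2: {10a6558, 18e5700, 8a09d64, d8e8424, f6f56c2}.
Common ancestors: {8a09d64}.
The only common ancestor is 8a09d64, so it is the merge base.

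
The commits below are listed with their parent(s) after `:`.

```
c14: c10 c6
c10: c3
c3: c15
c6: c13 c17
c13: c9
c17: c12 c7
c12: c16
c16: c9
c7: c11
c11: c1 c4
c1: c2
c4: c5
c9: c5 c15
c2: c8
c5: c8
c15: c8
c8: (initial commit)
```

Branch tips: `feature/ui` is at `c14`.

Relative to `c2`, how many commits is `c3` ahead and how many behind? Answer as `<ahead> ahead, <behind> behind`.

Reachable from c3: {c15, c3, c8}.
Reachable from c2: {c2, c8}.
Only in c3's history (ahead): {c15, c3} — 2.
Only in c2's history (behind): {c2} — 1.

2 ahead, 1 behind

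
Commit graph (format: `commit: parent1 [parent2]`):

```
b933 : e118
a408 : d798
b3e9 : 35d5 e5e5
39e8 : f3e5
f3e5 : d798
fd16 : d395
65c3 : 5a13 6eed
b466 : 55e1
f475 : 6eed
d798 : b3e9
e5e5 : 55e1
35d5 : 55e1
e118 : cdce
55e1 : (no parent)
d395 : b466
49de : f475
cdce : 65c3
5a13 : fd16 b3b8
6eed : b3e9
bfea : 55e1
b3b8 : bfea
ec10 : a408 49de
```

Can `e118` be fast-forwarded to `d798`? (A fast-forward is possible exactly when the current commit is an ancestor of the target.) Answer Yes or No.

No

A fast-forward from e118 to d798 is possible iff e118 is an ancestor of d798.
Ancestors of d798: {35d5, 55e1, b3e9, d798, e5e5}.
e118 is not among them, so fast-forward is not possible.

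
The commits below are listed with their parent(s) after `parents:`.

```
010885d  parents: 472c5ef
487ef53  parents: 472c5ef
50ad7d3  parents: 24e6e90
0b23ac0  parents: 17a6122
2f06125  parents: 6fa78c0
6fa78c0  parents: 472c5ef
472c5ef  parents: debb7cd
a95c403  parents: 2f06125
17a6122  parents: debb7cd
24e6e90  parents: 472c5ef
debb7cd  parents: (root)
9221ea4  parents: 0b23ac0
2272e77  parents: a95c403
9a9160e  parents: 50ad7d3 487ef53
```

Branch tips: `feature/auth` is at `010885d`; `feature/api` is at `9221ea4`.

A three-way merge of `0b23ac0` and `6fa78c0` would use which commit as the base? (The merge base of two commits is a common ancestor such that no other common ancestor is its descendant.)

debb7cd

Ancestors of 0b23ac0: {0b23ac0, 17a6122, debb7cd}.
Ancestors of 6fa78c0: {472c5ef, 6fa78c0, debb7cd}.
Common ancestors: {debb7cd}.
The only common ancestor is debb7cd, so it is the merge base.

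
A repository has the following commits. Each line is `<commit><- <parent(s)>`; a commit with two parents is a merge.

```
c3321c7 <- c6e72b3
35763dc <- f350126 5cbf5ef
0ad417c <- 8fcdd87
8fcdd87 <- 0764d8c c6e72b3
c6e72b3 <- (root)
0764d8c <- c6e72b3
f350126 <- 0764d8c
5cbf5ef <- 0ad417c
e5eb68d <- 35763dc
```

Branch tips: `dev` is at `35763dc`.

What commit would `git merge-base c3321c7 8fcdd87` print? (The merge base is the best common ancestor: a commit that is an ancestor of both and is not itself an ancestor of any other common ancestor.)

Ancestors of c3321c7: {c3321c7, c6e72b3}.
Ancestors of 8fcdd87: {0764d8c, 8fcdd87, c6e72b3}.
Common ancestors: {c6e72b3}.
The only common ancestor is c6e72b3, so it is the merge base.

c6e72b3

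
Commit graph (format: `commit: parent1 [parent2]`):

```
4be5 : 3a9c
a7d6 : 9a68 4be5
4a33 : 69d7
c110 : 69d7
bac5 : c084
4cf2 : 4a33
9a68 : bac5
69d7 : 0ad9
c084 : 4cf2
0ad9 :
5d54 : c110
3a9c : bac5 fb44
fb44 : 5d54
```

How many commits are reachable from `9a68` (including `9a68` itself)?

7

Walking parent pointers from 9a68: reachable set = {0ad9, 4a33, 4cf2, 69d7, 9a68, bac5, c084}.
That is 7 commits.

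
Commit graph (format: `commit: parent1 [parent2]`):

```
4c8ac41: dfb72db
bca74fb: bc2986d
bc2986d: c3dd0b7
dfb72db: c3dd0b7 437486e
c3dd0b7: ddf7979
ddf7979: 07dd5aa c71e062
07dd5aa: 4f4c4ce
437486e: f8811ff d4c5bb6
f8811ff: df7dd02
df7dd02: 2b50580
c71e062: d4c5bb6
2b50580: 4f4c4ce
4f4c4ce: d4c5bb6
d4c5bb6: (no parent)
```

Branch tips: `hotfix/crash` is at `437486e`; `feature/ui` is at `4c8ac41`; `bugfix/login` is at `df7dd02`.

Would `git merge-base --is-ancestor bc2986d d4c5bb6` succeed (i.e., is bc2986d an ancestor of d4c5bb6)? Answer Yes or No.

No

Ancestors of d4c5bb6: {d4c5bb6}.
bc2986d is not in that set, so it is not an ancestor of d4c5bb6.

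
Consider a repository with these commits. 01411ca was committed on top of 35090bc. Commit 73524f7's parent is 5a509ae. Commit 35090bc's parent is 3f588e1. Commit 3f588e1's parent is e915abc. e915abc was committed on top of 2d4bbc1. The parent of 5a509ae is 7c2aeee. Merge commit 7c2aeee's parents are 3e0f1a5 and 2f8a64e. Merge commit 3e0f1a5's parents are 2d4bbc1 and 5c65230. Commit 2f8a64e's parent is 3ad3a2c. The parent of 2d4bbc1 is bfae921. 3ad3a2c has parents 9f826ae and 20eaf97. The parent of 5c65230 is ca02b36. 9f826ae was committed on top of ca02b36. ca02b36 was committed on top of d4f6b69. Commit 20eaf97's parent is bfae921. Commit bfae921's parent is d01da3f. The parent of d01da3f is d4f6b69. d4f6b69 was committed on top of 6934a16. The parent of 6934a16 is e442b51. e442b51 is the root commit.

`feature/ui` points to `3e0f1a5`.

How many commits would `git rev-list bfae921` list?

Walking parent pointers from bfae921: reachable set = {6934a16, bfae921, d01da3f, d4f6b69, e442b51}.
That is 5 commits.

5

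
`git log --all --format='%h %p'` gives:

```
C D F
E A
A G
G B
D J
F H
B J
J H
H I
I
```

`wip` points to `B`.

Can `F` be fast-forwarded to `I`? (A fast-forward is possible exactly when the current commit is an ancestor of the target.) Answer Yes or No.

No

A fast-forward from F to I is possible iff F is an ancestor of I.
Ancestors of I: {I}.
F is not among them, so fast-forward is not possible.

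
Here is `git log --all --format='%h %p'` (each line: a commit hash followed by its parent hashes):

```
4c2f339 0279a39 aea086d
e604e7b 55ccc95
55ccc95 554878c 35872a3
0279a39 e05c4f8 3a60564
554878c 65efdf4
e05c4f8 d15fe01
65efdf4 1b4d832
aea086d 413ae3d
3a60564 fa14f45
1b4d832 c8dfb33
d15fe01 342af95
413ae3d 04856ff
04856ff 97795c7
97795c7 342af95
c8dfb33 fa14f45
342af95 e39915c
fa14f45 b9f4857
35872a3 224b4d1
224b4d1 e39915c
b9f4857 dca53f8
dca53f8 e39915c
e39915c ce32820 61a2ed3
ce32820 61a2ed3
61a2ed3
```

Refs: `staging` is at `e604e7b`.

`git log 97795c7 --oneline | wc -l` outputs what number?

Walking parent pointers from 97795c7: reachable set = {342af95, 61a2ed3, 97795c7, ce32820, e39915c}.
That is 5 commits.

5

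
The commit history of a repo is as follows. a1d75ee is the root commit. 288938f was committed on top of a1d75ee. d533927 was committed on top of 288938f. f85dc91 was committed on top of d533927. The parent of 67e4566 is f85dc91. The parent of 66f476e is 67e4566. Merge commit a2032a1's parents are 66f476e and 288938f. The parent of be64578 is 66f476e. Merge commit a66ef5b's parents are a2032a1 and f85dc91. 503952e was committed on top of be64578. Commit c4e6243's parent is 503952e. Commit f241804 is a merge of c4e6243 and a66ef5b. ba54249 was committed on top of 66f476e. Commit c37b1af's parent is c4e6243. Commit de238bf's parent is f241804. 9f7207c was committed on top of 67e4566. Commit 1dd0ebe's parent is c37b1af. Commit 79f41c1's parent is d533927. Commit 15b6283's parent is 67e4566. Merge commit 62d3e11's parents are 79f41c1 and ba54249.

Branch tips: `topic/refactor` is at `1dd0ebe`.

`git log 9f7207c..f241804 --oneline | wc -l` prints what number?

7

Reachable from f241804: {288938f, 503952e, 66f476e, 67e4566, a1d75ee, a2032a1, a66ef5b, be64578, c4e6243, d533927, f241804, f85dc91}.
Reachable from 9f7207c: {288938f, 67e4566, 9f7207c, a1d75ee, d533927, f85dc91}.
In f241804's history but not 9f7207c's: {503952e, 66f476e, a2032a1, a66ef5b, be64578, c4e6243, f241804} — 7 commits.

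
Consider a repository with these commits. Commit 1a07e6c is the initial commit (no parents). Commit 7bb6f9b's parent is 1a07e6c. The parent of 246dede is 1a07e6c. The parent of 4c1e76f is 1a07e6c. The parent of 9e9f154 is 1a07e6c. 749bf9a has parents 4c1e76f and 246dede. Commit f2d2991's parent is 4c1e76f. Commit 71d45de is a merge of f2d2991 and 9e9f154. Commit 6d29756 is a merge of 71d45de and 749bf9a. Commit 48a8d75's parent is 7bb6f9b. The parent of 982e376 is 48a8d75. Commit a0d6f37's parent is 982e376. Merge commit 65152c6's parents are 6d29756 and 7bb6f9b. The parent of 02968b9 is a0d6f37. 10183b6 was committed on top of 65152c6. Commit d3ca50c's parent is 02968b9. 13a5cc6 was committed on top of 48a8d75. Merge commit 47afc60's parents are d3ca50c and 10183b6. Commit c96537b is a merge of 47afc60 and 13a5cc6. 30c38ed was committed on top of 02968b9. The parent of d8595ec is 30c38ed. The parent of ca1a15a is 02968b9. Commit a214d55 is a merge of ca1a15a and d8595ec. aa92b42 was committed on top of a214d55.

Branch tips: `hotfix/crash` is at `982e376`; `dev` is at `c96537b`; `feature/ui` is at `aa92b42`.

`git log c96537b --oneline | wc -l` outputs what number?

19

Walking parent pointers from c96537b: reachable set = {02968b9, 10183b6, 13a5cc6, 1a07e6c, 246dede, 47afc60, 48a8d75, 4c1e76f, 65152c6, 6d29756, 71d45de, 749bf9a, 7bb6f9b, 982e376, 9e9f154, a0d6f37, c96537b, d3ca50c, f2d2991}.
That is 19 commits.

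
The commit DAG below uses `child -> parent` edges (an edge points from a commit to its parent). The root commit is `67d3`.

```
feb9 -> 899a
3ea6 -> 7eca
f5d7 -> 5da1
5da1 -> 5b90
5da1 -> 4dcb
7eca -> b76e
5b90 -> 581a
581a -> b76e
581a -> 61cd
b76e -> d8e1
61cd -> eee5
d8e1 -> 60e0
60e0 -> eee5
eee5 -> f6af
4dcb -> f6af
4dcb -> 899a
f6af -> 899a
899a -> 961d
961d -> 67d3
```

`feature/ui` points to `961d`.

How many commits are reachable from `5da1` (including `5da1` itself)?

Walking parent pointers from 5da1: reachable set = {4dcb, 581a, 5b90, 5da1, 60e0, 61cd, 67d3, 899a, 961d, b76e, d8e1, eee5, f6af}.
That is 13 commits.

13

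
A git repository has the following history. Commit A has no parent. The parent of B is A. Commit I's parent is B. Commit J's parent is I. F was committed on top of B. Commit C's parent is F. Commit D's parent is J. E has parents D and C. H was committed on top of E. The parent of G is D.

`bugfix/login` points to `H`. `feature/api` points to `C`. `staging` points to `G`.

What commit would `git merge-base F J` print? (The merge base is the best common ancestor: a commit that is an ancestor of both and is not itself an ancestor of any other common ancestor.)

Ancestors of F: {A, B, F}.
Ancestors of J: {A, B, I, J}.
Common ancestors: {A, B}.
Among these, B is not an ancestor of any other common ancestor — it is the merge base.

B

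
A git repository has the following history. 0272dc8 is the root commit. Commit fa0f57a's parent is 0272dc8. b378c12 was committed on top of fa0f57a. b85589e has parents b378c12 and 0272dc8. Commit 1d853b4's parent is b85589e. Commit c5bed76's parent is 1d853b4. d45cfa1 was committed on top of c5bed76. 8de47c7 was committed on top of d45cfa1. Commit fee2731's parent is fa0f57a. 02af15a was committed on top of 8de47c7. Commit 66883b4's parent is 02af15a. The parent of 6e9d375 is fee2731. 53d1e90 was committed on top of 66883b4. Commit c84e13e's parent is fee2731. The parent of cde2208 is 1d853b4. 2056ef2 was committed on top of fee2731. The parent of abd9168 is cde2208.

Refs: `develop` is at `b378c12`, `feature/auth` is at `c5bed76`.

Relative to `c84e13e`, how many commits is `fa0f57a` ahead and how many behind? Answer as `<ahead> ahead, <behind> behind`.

0 ahead, 2 behind

Reachable from fa0f57a: {0272dc8, fa0f57a}.
Reachable from c84e13e: {0272dc8, c84e13e, fa0f57a, fee2731}.
Only in fa0f57a's history (ahead): {} — 0.
Only in c84e13e's history (behind): {c84e13e, fee2731} — 2.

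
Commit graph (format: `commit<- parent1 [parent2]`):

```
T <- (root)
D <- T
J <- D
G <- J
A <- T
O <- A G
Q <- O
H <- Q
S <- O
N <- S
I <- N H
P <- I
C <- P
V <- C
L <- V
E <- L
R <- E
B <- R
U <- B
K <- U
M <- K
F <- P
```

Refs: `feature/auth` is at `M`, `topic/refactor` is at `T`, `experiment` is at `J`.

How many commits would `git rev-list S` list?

Walking parent pointers from S: reachable set = {A, D, G, J, O, S, T}.
That is 7 commits.

7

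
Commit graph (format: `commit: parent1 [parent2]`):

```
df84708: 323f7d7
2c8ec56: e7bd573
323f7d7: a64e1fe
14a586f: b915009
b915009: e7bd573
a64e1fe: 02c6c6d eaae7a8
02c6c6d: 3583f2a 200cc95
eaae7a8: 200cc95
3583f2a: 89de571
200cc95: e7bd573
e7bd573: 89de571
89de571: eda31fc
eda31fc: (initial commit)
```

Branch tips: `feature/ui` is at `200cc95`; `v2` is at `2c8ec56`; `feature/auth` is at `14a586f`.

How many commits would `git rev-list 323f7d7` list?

9

Walking parent pointers from 323f7d7: reachable set = {02c6c6d, 200cc95, 323f7d7, 3583f2a, 89de571, a64e1fe, e7bd573, eaae7a8, eda31fc}.
That is 9 commits.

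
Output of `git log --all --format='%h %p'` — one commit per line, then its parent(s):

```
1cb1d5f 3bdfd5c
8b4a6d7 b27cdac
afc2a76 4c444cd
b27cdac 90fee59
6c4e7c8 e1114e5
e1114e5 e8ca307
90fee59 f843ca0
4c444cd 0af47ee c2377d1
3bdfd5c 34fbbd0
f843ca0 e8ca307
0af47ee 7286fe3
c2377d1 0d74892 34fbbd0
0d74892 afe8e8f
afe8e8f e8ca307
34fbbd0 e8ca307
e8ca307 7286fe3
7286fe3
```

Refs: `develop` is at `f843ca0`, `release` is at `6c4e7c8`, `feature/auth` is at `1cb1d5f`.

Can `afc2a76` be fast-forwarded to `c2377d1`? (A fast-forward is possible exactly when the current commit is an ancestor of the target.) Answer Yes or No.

No

A fast-forward from afc2a76 to c2377d1 is possible iff afc2a76 is an ancestor of c2377d1.
Ancestors of c2377d1: {0d74892, 34fbbd0, 7286fe3, afe8e8f, c2377d1, e8ca307}.
afc2a76 is not among them, so fast-forward is not possible.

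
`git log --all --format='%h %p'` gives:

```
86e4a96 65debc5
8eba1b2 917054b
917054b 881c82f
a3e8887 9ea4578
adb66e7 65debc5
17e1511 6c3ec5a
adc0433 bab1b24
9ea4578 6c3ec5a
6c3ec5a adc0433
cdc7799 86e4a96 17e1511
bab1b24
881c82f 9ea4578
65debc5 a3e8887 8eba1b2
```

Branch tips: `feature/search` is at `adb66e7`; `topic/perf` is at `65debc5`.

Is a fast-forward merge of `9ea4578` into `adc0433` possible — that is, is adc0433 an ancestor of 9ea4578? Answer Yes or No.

Yes

A fast-forward from adc0433 to 9ea4578 is possible iff adc0433 is an ancestor of 9ea4578.
Ancestors of 9ea4578: {6c3ec5a, 9ea4578, adc0433, bab1b24}.
adc0433 is among them, so fast-forward is possible.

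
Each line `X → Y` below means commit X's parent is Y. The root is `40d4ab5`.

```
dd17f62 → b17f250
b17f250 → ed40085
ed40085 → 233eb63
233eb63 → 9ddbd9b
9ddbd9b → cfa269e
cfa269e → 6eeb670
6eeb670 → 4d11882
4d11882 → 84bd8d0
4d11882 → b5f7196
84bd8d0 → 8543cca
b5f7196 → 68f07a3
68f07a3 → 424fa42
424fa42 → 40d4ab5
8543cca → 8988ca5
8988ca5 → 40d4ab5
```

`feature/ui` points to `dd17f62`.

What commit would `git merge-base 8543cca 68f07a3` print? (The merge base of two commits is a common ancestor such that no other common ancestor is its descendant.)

40d4ab5

Ancestors of 8543cca: {40d4ab5, 8543cca, 8988ca5}.
Ancestors of 68f07a3: {40d4ab5, 424fa42, 68f07a3}.
Common ancestors: {40d4ab5}.
The only common ancestor is 40d4ab5, so it is the merge base.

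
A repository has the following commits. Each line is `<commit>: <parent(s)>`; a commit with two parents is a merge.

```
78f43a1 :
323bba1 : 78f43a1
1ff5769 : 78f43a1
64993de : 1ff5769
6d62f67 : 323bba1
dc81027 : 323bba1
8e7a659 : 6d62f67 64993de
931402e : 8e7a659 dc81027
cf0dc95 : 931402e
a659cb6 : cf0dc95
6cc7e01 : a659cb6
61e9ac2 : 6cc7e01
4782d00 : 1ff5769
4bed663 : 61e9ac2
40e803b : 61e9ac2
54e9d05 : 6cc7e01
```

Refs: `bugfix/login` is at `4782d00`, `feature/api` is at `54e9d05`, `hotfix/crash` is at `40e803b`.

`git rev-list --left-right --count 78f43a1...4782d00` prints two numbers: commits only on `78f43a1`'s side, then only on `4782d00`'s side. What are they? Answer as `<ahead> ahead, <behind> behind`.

Reachable from 78f43a1: {78f43a1}.
Reachable from 4782d00: {1ff5769, 4782d00, 78f43a1}.
Only in 78f43a1's history (ahead): {} — 0.
Only in 4782d00's history (behind): {1ff5769, 4782d00} — 2.

0 ahead, 2 behind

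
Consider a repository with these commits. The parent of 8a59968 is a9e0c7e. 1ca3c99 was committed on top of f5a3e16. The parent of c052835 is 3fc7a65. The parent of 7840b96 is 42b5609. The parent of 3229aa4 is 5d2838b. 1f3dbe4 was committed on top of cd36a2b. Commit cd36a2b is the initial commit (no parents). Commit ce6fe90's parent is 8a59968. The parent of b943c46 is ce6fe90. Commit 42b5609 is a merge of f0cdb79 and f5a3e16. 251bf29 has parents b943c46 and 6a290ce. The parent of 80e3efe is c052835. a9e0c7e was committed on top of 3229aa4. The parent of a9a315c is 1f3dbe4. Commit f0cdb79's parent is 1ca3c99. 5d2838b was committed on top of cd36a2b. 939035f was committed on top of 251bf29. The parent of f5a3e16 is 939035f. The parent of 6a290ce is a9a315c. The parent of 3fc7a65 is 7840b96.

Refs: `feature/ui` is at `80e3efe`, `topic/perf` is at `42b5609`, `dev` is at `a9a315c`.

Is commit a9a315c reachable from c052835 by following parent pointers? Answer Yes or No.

Ancestors of c052835 (commits reachable by following parents): {1ca3c99, 1f3dbe4, 251bf29, 3229aa4, 3fc7a65, 42b5609, 5d2838b, 6a290ce, 7840b96, 8a59968, 939035f, a9a315c, a9e0c7e, b943c46, c052835, cd36a2b, ce6fe90, f0cdb79, f5a3e16}.
a9a315c is in that set, so it is an ancestor of c052835.

Yes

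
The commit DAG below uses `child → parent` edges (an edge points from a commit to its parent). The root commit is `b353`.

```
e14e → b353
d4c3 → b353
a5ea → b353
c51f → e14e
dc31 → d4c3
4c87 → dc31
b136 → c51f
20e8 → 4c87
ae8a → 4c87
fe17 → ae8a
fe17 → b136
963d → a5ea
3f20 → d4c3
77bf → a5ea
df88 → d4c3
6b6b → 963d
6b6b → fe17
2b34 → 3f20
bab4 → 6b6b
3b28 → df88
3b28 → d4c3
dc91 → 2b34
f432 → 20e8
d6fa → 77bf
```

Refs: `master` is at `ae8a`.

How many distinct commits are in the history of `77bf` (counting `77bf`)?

3

Walking parent pointers from 77bf: reachable set = {77bf, a5ea, b353}.
That is 3 commits.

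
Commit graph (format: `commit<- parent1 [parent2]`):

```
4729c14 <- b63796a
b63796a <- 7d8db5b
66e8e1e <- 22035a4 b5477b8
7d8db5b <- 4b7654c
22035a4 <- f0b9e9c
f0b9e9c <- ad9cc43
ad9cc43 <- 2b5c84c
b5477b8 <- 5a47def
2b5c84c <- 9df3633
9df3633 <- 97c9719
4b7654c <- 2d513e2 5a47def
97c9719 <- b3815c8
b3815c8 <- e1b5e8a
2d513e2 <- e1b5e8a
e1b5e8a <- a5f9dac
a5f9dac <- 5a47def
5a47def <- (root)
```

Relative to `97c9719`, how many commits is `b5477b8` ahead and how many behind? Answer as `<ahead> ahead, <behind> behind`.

1 ahead, 4 behind

Reachable from b5477b8: {5a47def, b5477b8}.
Reachable from 97c9719: {5a47def, 97c9719, a5f9dac, b3815c8, e1b5e8a}.
Only in b5477b8's history (ahead): {b5477b8} — 1.
Only in 97c9719's history (behind): {97c9719, a5f9dac, b3815c8, e1b5e8a} — 4.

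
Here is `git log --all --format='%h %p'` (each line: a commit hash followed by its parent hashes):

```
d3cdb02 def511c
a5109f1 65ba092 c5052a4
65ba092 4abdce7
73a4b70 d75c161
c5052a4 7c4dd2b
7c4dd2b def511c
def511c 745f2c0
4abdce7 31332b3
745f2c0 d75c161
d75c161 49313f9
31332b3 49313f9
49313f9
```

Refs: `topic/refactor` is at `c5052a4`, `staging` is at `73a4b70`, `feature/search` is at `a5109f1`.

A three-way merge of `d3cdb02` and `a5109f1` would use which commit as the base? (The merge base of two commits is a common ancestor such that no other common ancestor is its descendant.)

def511c

Ancestors of d3cdb02: {49313f9, 745f2c0, d3cdb02, d75c161, def511c}.
Ancestors of a5109f1: {31332b3, 49313f9, 4abdce7, 65ba092, 745f2c0, 7c4dd2b, a5109f1, c5052a4, d75c161, def511c}.
Common ancestors: {49313f9, 745f2c0, d75c161, def511c}.
Among these, def511c is not an ancestor of any other common ancestor — it is the merge base.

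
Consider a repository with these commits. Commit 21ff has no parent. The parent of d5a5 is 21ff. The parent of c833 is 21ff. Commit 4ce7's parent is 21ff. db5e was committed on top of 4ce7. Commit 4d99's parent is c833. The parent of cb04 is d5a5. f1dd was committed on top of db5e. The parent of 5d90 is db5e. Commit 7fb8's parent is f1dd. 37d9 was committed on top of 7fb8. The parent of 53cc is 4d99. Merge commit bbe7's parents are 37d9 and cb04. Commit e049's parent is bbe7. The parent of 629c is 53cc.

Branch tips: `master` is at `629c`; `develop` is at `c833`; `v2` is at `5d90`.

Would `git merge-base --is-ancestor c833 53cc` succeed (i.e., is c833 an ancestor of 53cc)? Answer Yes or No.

Yes

Ancestors of 53cc (commits reachable by following parents): {21ff, 4d99, 53cc, c833}.
c833 is in that set, so it is an ancestor of 53cc.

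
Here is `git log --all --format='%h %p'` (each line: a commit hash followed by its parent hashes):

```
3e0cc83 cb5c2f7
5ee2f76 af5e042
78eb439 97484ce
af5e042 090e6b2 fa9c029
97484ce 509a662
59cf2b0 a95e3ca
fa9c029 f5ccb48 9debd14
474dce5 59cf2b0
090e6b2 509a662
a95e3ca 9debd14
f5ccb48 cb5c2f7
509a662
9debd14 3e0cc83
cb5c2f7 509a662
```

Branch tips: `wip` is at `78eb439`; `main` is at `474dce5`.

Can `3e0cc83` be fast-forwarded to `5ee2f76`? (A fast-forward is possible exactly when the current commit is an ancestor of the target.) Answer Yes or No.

A fast-forward from 3e0cc83 to 5ee2f76 is possible iff 3e0cc83 is an ancestor of 5ee2f76.
Ancestors of 5ee2f76: {090e6b2, 3e0cc83, 509a662, 5ee2f76, 9debd14, af5e042, cb5c2f7, f5ccb48, fa9c029}.
3e0cc83 is among them, so fast-forward is possible.

Yes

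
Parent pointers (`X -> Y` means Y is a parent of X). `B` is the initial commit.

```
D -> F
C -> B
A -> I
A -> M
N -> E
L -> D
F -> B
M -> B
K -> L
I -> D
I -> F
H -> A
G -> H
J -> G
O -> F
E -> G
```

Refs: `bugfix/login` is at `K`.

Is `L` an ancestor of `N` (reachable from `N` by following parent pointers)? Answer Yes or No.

No

Ancestors of N: {A, B, D, E, F, G, H, I, M, N}.
L is not in that set, so it is not an ancestor of N.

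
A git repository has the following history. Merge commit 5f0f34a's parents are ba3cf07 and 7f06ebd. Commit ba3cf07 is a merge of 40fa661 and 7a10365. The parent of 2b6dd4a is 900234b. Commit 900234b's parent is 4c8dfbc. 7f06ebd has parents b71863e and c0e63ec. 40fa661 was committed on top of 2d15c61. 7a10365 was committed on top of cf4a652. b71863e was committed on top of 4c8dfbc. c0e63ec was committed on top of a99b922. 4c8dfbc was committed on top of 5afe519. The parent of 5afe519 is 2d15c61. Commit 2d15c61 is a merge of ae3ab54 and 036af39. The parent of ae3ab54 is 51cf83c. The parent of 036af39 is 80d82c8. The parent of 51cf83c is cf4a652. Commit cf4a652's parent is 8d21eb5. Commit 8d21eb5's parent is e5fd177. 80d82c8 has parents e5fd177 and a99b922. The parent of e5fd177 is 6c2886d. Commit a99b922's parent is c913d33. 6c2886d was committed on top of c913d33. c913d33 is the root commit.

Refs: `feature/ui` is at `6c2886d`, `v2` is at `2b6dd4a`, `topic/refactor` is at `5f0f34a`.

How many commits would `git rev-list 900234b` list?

14

Walking parent pointers from 900234b: reachable set = {036af39, 2d15c61, 4c8dfbc, 51cf83c, 5afe519, 6c2886d, 80d82c8, 8d21eb5, 900234b, a99b922, ae3ab54, c913d33, cf4a652, e5fd177}.
That is 14 commits.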